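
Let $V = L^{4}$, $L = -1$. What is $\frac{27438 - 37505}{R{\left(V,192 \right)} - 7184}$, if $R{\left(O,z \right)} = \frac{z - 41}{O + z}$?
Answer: $\frac{1942931}{1386361} \approx 1.4015$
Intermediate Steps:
$V = 1$ ($V = \left(-1\right)^{4} = 1$)
$R{\left(O,z \right)} = \frac{-41 + z}{O + z}$
$\frac{27438 - 37505}{R{\left(V,192 \right)} - 7184} = \frac{27438 - 37505}{\frac{-41 + 192}{1 + 192} - 7184} = \frac{27438 - 37505}{\frac{1}{193} \cdot 151 - 7184} = - \frac{10067}{\frac{151}{193} - 7184} = - \frac{10067}{- \frac{1386361}{193}} = \left(-10067\right) \left(- \frac{193}{1386361}\right) = \frac{1942931}{1386361}$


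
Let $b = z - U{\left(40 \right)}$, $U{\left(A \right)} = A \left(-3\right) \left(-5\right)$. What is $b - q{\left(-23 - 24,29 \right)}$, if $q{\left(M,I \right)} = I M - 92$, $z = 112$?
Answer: $967$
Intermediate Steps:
$U{\left(A \right)} = 15 A$ ($U{\left(A \right)} = - 3 A \left(-5\right) = 15 A$)
$q{\left(M,I \right)} = -92 + I M$
$b = -488$ ($b = 112 - 15 \cdot 40 = 112 - 600 = -488$)
$b - q{\left(-23 - 24,29 \right)} = -488 - \left(-92 + 29 \left(-23 - 24\right)\right) = -488 - \left(-92 + 29 \left(-47\right)\right) = -488 - \left(-92 - 1363\right) = -488 - -1455 = -488 + 1455 = 967$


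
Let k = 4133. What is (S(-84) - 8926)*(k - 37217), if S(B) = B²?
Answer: 61867080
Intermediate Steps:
(S(-84) - 8926)*(k - 37217) = ((-84)² - 8926)*(4133 - 37217) = (7056 - 8926)*(-33084) = -1870*(-33084) = 61867080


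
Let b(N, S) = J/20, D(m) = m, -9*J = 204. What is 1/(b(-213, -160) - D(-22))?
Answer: 15/313 ≈ 0.047923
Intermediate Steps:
J = -68/3 (J = -⅑*204 = -68/3 ≈ -22.667)
b(N, S) = -17/15 (b(N, S) = -68/3/20 = -68/3*1/20 = -17/15)
1/(b(-213, -160) - D(-22)) = 1/(-17/15 - 1*(-22)) = 1/(-17/15 + 22) = 1/(313/15) = 15/313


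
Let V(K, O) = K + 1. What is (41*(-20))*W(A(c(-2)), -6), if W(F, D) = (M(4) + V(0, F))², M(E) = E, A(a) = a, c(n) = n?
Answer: -20500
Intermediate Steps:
V(K, O) = 1 + K
W(F, D) = 25 (W(F, D) = (4 + (1 + 0))² = (4 + 1)² = 5² = 25)
(41*(-20))*W(A(c(-2)), -6) = (41*(-20))*25 = -820*25 = -20500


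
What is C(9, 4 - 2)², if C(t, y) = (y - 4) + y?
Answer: 0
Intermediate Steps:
C(t, y) = -4 + 2*y (C(t, y) = (-4 + y) + y = -4 + 2*y)
C(9, 4 - 2)² = (-4 + 2*(4 - 2))² = (-4 + 2*2)² = (-4 + 4)² = 0² = 0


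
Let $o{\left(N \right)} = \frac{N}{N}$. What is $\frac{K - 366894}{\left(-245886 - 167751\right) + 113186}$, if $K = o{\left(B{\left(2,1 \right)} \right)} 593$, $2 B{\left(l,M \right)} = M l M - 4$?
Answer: $\frac{366301}{300451} \approx 1.2192$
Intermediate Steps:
$B{\left(l,M \right)} = -2 + \frac{l M^{2}}{2}$ ($B{\left(l,M \right)} = \frac{M l M - 4}{2} = \frac{l M^{2} - 4}{2} = \frac{-4 + l M^{2}}{2} = -2 + \frac{l M^{2}}{2}$)
$o{\left(N \right)} = 1$
$K = 593$ ($K = 1 \cdot 593 = 593$)
$\frac{K - 366894}{\left(-245886 - 167751\right) + 113186} = \frac{593 - 366894}{\left(-245886 - 167751\right) + 113186} = - \frac{366301}{\left(-245886 - 167751\right) + 113186} = - \frac{366301}{-413637 + 113186} = - \frac{366301}{-300451} = \left(-366301\right) \left(- \frac{1}{300451}\right) = \frac{366301}{300451}$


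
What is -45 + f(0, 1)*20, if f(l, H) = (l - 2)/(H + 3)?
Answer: -55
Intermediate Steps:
f(l, H) = (-2 + l)/(3 + H)
-45 + f(0, 1)*20 = -45 + ((-2 + 0)/(3 + 1))*20 = -45 + (-2/4)*20 = -45 + ((1/4)*(-2))*20 = -45 - 1/2*20 = -45 - 10 = -55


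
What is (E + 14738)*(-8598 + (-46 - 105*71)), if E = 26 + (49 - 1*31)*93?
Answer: -264635362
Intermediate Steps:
E = 1700 (E = 26 + (49 - 31)*93 = 26 + 18*93 = 26 + 1674 = 1700)
(E + 14738)*(-8598 + (-46 - 105*71)) = (1700 + 14738)*(-8598 + (-46 - 105*71)) = 16438*(-8598 + (-46 - 7455)) = 16438*(-8598 - 7501) = 16438*(-16099) = -264635362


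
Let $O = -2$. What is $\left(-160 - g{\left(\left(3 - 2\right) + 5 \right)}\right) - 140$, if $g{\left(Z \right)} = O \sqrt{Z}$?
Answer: $-300 + 2 \sqrt{6} \approx -295.1$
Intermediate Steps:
$g{\left(Z \right)} = - 2 \sqrt{Z}$
$\left(-160 - g{\left(\left(3 - 2\right) + 5 \right)}\right) - 140 = \left(-160 - - 2 \sqrt{\left(3 - 2\right) + 5}\right) - 140 = \left(-160 - - 2 \sqrt{1 + 5}\right) - 140 = \left(-160 - - 2 \sqrt{6}\right) - 140 = \left(-160 + 2 \sqrt{6}\right) - 140 = -300 + 2 \sqrt{6}$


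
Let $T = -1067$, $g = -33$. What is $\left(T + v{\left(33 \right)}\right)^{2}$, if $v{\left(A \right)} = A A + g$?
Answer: $121$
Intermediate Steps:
$v{\left(A \right)} = -33 + A^{2}$ ($v{\left(A \right)} = A A - 33 = A^{2} - 33 = -33 + A^{2}$)
$\left(T + v{\left(33 \right)}\right)^{2} = \left(-1067 - \left(33 - 33^{2}\right)\right)^{2} = \left(-1067 + \left(-33 + 1089\right)\right)^{2} = \left(-1067 + 1056\right)^{2} = \left(-11\right)^{2} = 121$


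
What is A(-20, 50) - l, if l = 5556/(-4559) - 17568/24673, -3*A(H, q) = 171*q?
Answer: -320362814250/112484207 ≈ -2848.1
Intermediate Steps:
A(H, q) = -57*q
l = -217175700/112484207 (l = 5556*(-1/4559) - 17568*1/24673 = -5556/4559 - 17568/24673 = -217175700/112484207 ≈ -1.9307)
A(-20, 50) - l = -57*50 - 1*(-217175700/112484207) = -2850 + 217175700/112484207 = -320362814250/112484207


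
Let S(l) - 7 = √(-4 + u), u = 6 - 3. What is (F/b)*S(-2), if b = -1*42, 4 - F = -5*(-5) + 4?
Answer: 25/6 + 25*I/42 ≈ 4.1667 + 0.59524*I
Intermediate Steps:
u = 3
F = -25 (F = 4 - (-5*(-5) + 4) = 4 - (25 + 4) = 4 - 1*29 = 4 - 29 = -25)
b = -42
S(l) = 7 + I (S(l) = 7 + √(-4 + 3) = 7 + √(-1) = 7 + I)
(F/b)*S(-2) = (-25/(-42))*(7 + I) = (-25*(-1/42))*(7 + I) = 25*(7 + I)/42 = 25/6 + 25*I/42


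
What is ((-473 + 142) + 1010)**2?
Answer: 461041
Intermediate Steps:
((-473 + 142) + 1010)**2 = (-331 + 1010)**2 = 679**2 = 461041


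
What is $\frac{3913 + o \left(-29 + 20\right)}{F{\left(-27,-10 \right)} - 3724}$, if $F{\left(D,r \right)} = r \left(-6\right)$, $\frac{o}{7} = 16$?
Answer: $- \frac{2905}{3664} \approx -0.79285$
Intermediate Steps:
$o = 112$ ($o = 7 \cdot 16 = 112$)
$F{\left(D,r \right)} = - 6 r$
$\frac{3913 + o \left(-29 + 20\right)}{F{\left(-27,-10 \right)} - 3724} = \frac{3913 + 112 \left(-29 + 20\right)}{\left(-6\right) \left(-10\right) - 3724} = \frac{3913 + 112 \left(-9\right)}{60 - 3724} = \frac{3913 - 1008}{-3664} = 2905 \left(- \frac{1}{3664}\right) = - \frac{2905}{3664}$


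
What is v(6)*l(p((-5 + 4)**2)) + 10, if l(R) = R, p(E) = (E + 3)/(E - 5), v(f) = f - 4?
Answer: 8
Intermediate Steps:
v(f) = -4 + f
p(E) = (3 + E)/(-5 + E)
v(6)*l(p((-5 + 4)**2)) + 10 = (-4 + 6)*((3 + (-5 + 4)**2)/(-5 + (-5 + 4)**2)) + 10 = 2*((3 + (-1)**2)/(-5 + (-1)**2)) + 10 = 2*((3 + 1)/(-5 + 1)) + 10 = 2*(4/(-4)) + 10 = 2*(-1/4*4) + 10 = 2*(-1) + 10 = -2 + 10 = 8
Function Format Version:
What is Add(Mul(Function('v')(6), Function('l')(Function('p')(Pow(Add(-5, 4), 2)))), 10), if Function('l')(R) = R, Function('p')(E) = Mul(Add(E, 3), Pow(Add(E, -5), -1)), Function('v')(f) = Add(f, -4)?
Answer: 8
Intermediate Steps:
Function('v')(f) = Add(-4, f)
Function('p')(E) = Mul(Pow(Add(-5, E), -1), Add(3, E)) (Function('p')(E) = Mul(Add(3, E), Pow(Add(-5, E), -1)) = Mul(Pow(Add(-5, E), -1), Add(3, E)))
Add(Mul(Function('v')(6), Function('l')(Function('p')(Pow(Add(-5, 4), 2)))), 10) = Add(Mul(Add(-4, 6), Mul(Pow(Add(-5, Pow(Add(-5, 4), 2)), -1), Add(3, Pow(Add(-5, 4), 2)))), 10) = Add(Mul(2, Mul(Pow(Add(-5, Pow(-1, 2)), -1), Add(3, Pow(-1, 2)))), 10) = Add(Mul(2, Mul(Pow(Add(-5, 1), -1), Add(3, 1))), 10) = Add(Mul(2, Mul(Pow(-4, -1), 4)), 10) = Add(Mul(2, Mul(Rational(-1, 4), 4)), 10) = Add(Mul(2, -1), 10) = Add(-2, 10) = 8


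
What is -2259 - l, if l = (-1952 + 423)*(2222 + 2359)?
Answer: 7002090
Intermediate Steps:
l = -7004349 (l = -1529*4581 = -7004349)
-2259 - l = -2259 - 1*(-7004349) = -2259 + 7004349 = 7002090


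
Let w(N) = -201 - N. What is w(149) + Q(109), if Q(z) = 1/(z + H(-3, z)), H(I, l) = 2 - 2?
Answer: -38149/109 ≈ -349.99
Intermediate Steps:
H(I, l) = 0
Q(z) = 1/z (Q(z) = 1/(z + 0) = 1/z)
w(149) + Q(109) = (-201 - 1*149) + 1/109 = (-201 - 149) + 1/109 = -350 + 1/109 = -38149/109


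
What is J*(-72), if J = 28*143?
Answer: -288288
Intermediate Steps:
J = 4004
J*(-72) = 4004*(-72) = -288288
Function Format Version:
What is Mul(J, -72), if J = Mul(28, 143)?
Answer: -288288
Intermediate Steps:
J = 4004
Mul(J, -72) = Mul(4004, -72) = -288288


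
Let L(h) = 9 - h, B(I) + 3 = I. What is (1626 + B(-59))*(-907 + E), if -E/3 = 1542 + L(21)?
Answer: -8597308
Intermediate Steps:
B(I) = -3 + I
E = -4590 (E = -3*(1542 + (9 - 1*21)) = -3*(1542 + (9 - 21)) = -3*(1542 - 12) = -3*1530 = -4590)
(1626 + B(-59))*(-907 + E) = (1626 + (-3 - 59))*(-907 - 4590) = (1626 - 62)*(-5497) = 1564*(-5497) = -8597308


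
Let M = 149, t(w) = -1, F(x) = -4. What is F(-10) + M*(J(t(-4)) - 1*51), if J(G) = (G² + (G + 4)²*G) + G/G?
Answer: -8646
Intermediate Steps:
J(G) = 1 + G² + G*(4 + G)² (J(G) = (G² + (4 + G)²*G) + 1 = (G² + G*(4 + G)²) + 1 = 1 + G² + G*(4 + G)²)
F(-10) + M*(J(t(-4)) - 1*51) = -4 + 149*((1 + (-1)² - (4 - 1)²) - 1*51) = -4 + 149*((1 + 1 - 1*3²) - 51) = -4 + 149*((1 + 1 - 1*9) - 51) = -4 + 149*((1 + 1 - 9) - 51) = -4 + 149*(-7 - 51) = -4 + 149*(-58) = -4 - 8642 = -8646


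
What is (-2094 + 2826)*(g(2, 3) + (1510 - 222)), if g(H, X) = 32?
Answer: 966240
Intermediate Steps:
(-2094 + 2826)*(g(2, 3) + (1510 - 222)) = (-2094 + 2826)*(32 + (1510 - 222)) = 732*(32 + 1288) = 732*1320 = 966240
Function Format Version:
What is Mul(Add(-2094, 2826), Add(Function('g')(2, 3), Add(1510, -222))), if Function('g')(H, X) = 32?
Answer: 966240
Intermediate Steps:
Mul(Add(-2094, 2826), Add(Function('g')(2, 3), Add(1510, -222))) = Mul(Add(-2094, 2826), Add(32, Add(1510, -222))) = Mul(732, Add(32, 1288)) = Mul(732, 1320) = 966240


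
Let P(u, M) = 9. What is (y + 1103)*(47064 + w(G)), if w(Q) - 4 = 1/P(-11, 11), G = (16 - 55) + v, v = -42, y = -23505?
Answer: -9489778426/9 ≈ -1.0544e+9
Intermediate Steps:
G = -81 (G = (16 - 55) - 42 = -39 - 42 = -81)
w(Q) = 37/9 (w(Q) = 4 + 1/9 = 37/9)
(y + 1103)*(47064 + w(G)) = (-23505 + 1103)*(47064 + 37/9) = -22402*423613/9 = -9489778426/9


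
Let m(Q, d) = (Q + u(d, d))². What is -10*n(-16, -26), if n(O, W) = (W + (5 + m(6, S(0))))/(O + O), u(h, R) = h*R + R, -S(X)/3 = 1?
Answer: 615/16 ≈ 38.438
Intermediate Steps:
S(X) = -3 (S(X) = -3*1 = -3)
u(h, R) = R + R*h (u(h, R) = R*h + R = R + R*h)
m(Q, d) = (Q + d*(1 + d))²
n(O, W) = (149 + W)/(2*O) (n(O, W) = (W + (5 + (6 - 3*(1 - 3))²))/(O + O) = (W + (5 + (6 - 3*(-2))²))/((2*O)) = (W + (5 + (6 + 6)²))*(1/(2*O)) = (W + (5 + 12²))*(1/(2*O)) = (W + (5 + 144))*(1/(2*O)) = (W + 149)*(1/(2*O)) = (149 + W)*(1/(2*O)) = (149 + W)/(2*O))
-10*n(-16, -26) = -5*(149 - 26)/(-16) = -5*(-1)*123/16 = -10*(-123/32) = 615/16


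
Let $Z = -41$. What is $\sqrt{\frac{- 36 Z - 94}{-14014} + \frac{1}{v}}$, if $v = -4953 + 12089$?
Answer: $\frac{i \sqrt{314040894882}}{1785784} \approx 0.31381 i$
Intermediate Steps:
$v = 7136$
$\sqrt{\frac{- 36 Z - 94}{-14014} + \frac{1}{v}} = \sqrt{\frac{\left(-36\right) \left(-41\right) - 94}{-14014} + \frac{1}{7136}} = \sqrt{\left(1476 - 94\right) \left(- \frac{1}{14014}\right) + \frac{1}{7136}} = \sqrt{1382 \left(- \frac{1}{14014}\right) + \frac{1}{7136}} = \sqrt{- \frac{691}{7007} + \frac{1}{7136}} = \sqrt{- \frac{4923969}{50001952}} = \frac{i \sqrt{314040894882}}{1785784}$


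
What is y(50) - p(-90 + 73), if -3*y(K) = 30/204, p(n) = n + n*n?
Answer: -27749/102 ≈ -272.05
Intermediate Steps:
p(n) = n + n²
y(K) = -5/102 (y(K) = -10/204 = -⅓*5/34 = -5/102)
y(50) - p(-90 + 73) = -5/102 - (-90 + 73)*(1 + (-90 + 73)) = -5/102 - (-17)*(1 - 17) = -5/102 - (-17)*(-16) = -5/102 - 1*272 = -5/102 - 272 = -27749/102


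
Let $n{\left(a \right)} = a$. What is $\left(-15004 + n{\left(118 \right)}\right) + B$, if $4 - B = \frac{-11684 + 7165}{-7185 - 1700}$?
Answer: $- \frac{132231089}{8885} \approx -14883.0$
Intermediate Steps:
$B = \frac{31021}{8885}$ ($B = 4 - \frac{-11684 + 7165}{-7185 - 1700} = 4 - - \frac{4519}{-8885} = 4 - \left(-4519\right) \left(- \frac{1}{8885}\right) = 4 - \frac{4519}{8885} = \frac{31021}{8885} \approx 3.4914$)
$\left(-15004 + n{\left(118 \right)}\right) + B = \left(-15004 + 118\right) + \frac{31021}{8885} = -14886 + \frac{31021}{8885} = - \frac{132231089}{8885}$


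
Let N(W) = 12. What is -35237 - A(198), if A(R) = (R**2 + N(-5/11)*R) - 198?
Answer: -76619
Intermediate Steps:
A(R) = -198 + R**2 + 12*R (A(R) = (R**2 + 12*R) - 198 = -198 + R**2 + 12*R)
-35237 - A(198) = -35237 - (-198 + 198**2 + 12*198) = -35237 - (-198 + 39204 + 2376) = -35237 - 1*41382 = -35237 - 41382 = -76619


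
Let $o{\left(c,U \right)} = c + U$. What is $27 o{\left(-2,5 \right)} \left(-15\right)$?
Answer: $-1215$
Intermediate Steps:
$o{\left(c,U \right)} = U + c$
$27 o{\left(-2,5 \right)} \left(-15\right) = 27 \left(5 - 2\right) \left(-15\right) = 27 \cdot 3 \left(-15\right) = 81 \left(-15\right) = -1215$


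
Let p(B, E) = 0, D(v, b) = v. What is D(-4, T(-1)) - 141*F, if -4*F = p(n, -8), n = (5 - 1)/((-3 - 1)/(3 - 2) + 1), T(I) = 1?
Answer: -4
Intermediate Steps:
n = -4/3 (n = 4/(-4/1 + 1) = 4/(-4*1 + 1) = 4/(-4 + 1) = 4/(-3) = 4*(-⅓) = -4/3 ≈ -1.3333)
F = 0 (F = -¼*0 = 0)
D(-4, T(-1)) - 141*F = -4 - 141*0 = -4 + 0 = -4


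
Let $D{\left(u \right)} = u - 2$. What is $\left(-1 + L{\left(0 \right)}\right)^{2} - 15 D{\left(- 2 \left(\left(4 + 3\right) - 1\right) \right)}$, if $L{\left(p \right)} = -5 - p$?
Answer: $246$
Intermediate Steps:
$D{\left(u \right)} = -2 + u$
$\left(-1 + L{\left(0 \right)}\right)^{2} - 15 D{\left(- 2 \left(\left(4 + 3\right) - 1\right) \right)} = \left(-1 - 5\right)^{2} - 15 \left(-2 - 2 \left(\left(4 + 3\right) - 1\right)\right) = \left(-1 + \left(-5 + 0\right)\right)^{2} - 15 \left(-2 - 2 \left(7 - 1\right)\right) = \left(-1 - 5\right)^{2} - 15 \left(-2 - 12\right) = \left(-6\right)^{2} - 15 \left(-2 - 12\right) = 36 - -210 = 36 + 210 = 246$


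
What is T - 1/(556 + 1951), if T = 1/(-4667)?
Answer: -7174/11700169 ≈ -0.00061315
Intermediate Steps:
T = -1/4667 ≈ -0.00021427
T - 1/(556 + 1951) = -1/4667 - 1/(556 + 1951) = -1/4667 - 1/2507 = -7174/11700169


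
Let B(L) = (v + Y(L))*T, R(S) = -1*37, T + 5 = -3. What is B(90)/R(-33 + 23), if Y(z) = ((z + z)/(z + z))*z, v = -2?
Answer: 704/37 ≈ 19.027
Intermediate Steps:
T = -8 (T = -5 - 3 = -8)
Y(z) = z (Y(z) = ((2*z)/((2*z)))*z = ((2*z)*(1/(2*z)))*z = 1*z = z)
R(S) = -37
B(L) = 16 - 8*L (B(L) = (-2 + L)*(-8) = 16 - 8*L)
B(90)/R(-33 + 23) = (16 - 8*90)/(-37) = (16 - 720)*(-1/37) = -704*(-1/37) = 704/37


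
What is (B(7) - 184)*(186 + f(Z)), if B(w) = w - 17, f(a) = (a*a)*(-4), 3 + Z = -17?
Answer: 274316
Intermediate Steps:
Z = -20 (Z = -3 - 17 = -20)
f(a) = -4*a**2 (f(a) = a**2*(-4) = -4*a**2)
B(w) = -17 + w
(B(7) - 184)*(186 + f(Z)) = ((-17 + 7) - 184)*(186 - 4*(-20)**2) = (-10 - 184)*(186 - 4*400) = -194*(186 - 1600) = -194*(-1414) = 274316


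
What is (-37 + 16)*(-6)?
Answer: 126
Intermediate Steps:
(-37 + 16)*(-6) = -21*(-6) = 126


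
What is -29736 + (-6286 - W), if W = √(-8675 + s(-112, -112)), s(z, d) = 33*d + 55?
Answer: -36022 - 2*I*√3079 ≈ -36022.0 - 110.98*I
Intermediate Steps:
s(z, d) = 55 + 33*d
W = 2*I*√3079 (W = √(-8675 + (55 + 33*(-112))) = √(-8675 + (55 - 3696)) = √(-8675 - 3641) = √(-12316) = 2*I*√3079 ≈ 110.98*I)
-29736 + (-6286 - W) = -29736 + (-6286 - 2*I*√3079) = -36022 - 2*I*√3079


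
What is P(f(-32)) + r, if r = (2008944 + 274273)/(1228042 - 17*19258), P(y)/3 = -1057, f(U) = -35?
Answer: -2853696959/900656 ≈ -3168.5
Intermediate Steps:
P(y) = -3171 (P(y) = 3*(-1057) = -3171)
r = 2283217/900656 (r = 2283217/(1228042 - 327386) = 2283217/900656 ≈ 2.5351)
P(f(-32)) + r = -3171 + 2283217/900656 = -2853696959/900656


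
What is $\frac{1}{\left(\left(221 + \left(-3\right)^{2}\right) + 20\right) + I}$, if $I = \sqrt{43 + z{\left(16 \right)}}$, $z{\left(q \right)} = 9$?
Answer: $\frac{125}{31224} - \frac{\sqrt{13}}{31224} \approx 0.0038879$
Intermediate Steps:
$I = 2 \sqrt{13}$ ($I = \sqrt{43 + 9} = \sqrt{52} = 2 \sqrt{13} \approx 7.2111$)
$\frac{1}{\left(\left(221 + \left(-3\right)^{2}\right) + 20\right) + I} = \frac{1}{\left(\left(221 + \left(-3\right)^{2}\right) + 20\right) + 2 \sqrt{13}} = \frac{1}{\left(\left(221 + 9\right) + 20\right) + 2 \sqrt{13}} = \frac{1}{\left(230 + 20\right) + 2 \sqrt{13}} = \frac{1}{250 + 2 \sqrt{13}}$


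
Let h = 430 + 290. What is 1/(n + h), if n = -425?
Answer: 1/295 ≈ 0.0033898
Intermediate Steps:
h = 720
1/(n + h) = 1/(-425 + 720) = 1/295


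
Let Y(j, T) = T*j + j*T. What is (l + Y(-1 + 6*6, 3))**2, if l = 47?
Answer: 66049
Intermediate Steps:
Y(j, T) = 2*T*j (Y(j, T) = T*j + T*j = 2*T*j)
(l + Y(-1 + 6*6, 3))**2 = (47 + 2*3*(-1 + 6*6))**2 = (47 + 2*3*(-1 + 36))**2 = (47 + 2*3*35)**2 = (47 + 210)**2 = 257**2 = 66049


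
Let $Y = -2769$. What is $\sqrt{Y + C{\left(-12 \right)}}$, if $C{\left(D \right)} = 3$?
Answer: $i \sqrt{2766} \approx 52.593 i$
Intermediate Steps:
$\sqrt{Y + C{\left(-12 \right)}} = \sqrt{-2769 + 3} = \sqrt{-2766} = i \sqrt{2766}$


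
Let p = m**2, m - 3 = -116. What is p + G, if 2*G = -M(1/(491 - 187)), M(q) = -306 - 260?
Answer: 13052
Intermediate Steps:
m = -113 (m = 3 - 116 = -113)
p = 12769 (p = (-113)**2 = 12769)
M(q) = -566
G = 283 (G = (-1*(-566))/2 = (1/2)*566 = 283)
p + G = 12769 + 283 = 13052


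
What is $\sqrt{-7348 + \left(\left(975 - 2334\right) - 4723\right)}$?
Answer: $i \sqrt{13430} \approx 115.89 i$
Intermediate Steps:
$\sqrt{-7348 + \left(\left(975 - 2334\right) - 4723\right)} = \sqrt{-7348 - 6082} = \sqrt{-13430} = i \sqrt{13430}$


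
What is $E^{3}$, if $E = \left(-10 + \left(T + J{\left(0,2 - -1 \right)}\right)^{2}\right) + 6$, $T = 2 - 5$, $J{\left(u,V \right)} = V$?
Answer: $-64$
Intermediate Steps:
$T = -3$
$E = -4$ ($E = \left(-10 + \left(-3 + \left(2 - -1\right)\right)^{2}\right) + 6 = \left(-10 + \left(-3 + \left(2 + 1\right)\right)^{2}\right) + 6 = \left(-10 + \left(-3 + 3\right)^{2}\right) + 6 = \left(-10 + 0^{2}\right) + 6 = \left(-10 + 0\right) + 6 = -10 + 6 = -4$)
$E^{3} = \left(-4\right)^{3} = -64$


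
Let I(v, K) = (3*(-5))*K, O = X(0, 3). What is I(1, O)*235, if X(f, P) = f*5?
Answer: 0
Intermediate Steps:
X(f, P) = 5*f
O = 0 (O = 5*0 = 0)
I(v, K) = -15*K
I(1, O)*235 = -15*0*235 = 0*235 = 0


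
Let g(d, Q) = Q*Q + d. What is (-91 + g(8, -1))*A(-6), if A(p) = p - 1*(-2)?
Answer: 328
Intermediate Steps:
A(p) = 2 + p (A(p) = p + 2 = 2 + p)
g(d, Q) = d + Q**2 (g(d, Q) = Q**2 + d = d + Q**2)
(-91 + g(8, -1))*A(-6) = (-91 + (8 + (-1)**2))*(2 - 6) = (-91 + (8 + 1))*(-4) = (-91 + 9)*(-4) = -82*(-4) = 328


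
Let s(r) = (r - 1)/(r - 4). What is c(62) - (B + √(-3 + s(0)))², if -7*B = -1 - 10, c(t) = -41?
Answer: -7981/196 - 11*I*√11/7 ≈ -40.719 - 5.2118*I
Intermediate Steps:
s(r) = (-1 + r)/(-4 + r)
B = 11/7 (B = -(-1 - 10)/7 = -⅐*(-11) = 11/7 ≈ 1.5714)
c(62) - (B + √(-3 + s(0)))² = -41 - (11/7 + √(-3 + (-1 + 0)/(-4 + 0)))² = -41 - (11/7 + √(-3 - 1/(-4)))² = -41 - (11/7 + √(-3 - ¼*(-1)))² = -41 - (11/7 + √(-3 + ¼))² = -41 - (11/7 + √(-11/4))² = -41 - (11/7 + I*√11/2)²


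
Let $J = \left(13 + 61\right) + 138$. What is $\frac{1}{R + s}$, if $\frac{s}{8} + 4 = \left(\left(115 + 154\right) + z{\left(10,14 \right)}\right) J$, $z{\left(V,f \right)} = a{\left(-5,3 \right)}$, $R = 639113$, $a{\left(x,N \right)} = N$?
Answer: $\frac{1}{1100393} \approx 9.0877 \cdot 10^{-7}$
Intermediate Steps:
$J = 212$ ($J = 74 + 138 = 212$)
$z{\left(V,f \right)} = 3$
$s = 461280$ ($s = -32 + 8 \left(\left(115 + 154\right) + 3\right) 212 = -32 + 8 \left(269 + 3\right) 212 = -32 + 8 \cdot 272 \cdot 212 = -32 + 8 \cdot 57664 = -32 + 461312 = 461280$)
$\frac{1}{R + s} = \frac{1}{639113 + 461280} = \frac{1}{1100393}$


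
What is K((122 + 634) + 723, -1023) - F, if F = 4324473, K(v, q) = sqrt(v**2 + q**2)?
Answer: -4324473 + 3*sqrt(359330) ≈ -4.3227e+6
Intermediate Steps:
K(v, q) = sqrt(q**2 + v**2)
K((122 + 634) + 723, -1023) - F = sqrt((-1023)**2 + ((122 + 634) + 723)**2) - 1*4324473 = sqrt(1046529 + (756 + 723)**2) - 4324473 = sqrt(1046529 + 1479**2) - 4324473 = sqrt(1046529 + 2187441) - 4324473 = sqrt(3233970) - 4324473 = 3*sqrt(359330) - 4324473 = -4324473 + 3*sqrt(359330)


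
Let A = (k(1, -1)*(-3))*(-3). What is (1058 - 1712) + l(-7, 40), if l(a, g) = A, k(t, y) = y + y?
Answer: -672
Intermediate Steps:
k(t, y) = 2*y
A = -18 (A = ((2*(-1))*(-3))*(-3) = -2*(-3)*(-3) = 6*(-3) = -18)
l(a, g) = -18
(1058 - 1712) + l(-7, 40) = (1058 - 1712) - 18 = -654 - 18 = -672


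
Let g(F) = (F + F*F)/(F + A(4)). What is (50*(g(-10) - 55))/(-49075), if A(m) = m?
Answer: 140/1963 ≈ 0.071319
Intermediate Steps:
g(F) = (F + F²)/(4 + F) (g(F) = (F + F*F)/(F + 4) = (F + F²)/(4 + F))
(50*(g(-10) - 55))/(-49075) = (50*(-10*(1 - 10)/(4 - 10) - 55))/(-49075) = (50*(-10*(-9)/(-6) - 55))*(-1/49075) = (50*(-10*(-⅙)*(-9) - 55))*(-1/49075) = (50*(-15 - 55))*(-1/49075) = (50*(-70))*(-1/49075) = -3500*(-1/49075) = 140/1963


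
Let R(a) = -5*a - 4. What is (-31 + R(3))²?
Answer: 2500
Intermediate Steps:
R(a) = -4 - 5*a
(-31 + R(3))² = (-31 + (-4 - 5*3))² = (-31 + (-4 - 15))² = (-31 - 19)² = (-50)² = 2500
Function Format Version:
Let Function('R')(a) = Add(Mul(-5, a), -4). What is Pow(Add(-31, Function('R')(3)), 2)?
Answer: 2500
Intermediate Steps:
Function('R')(a) = Add(-4, Mul(-5, a))
Pow(Add(-31, Function('R')(3)), 2) = Pow(Add(-31, Add(-4, Mul(-5, 3))), 2) = Pow(Add(-31, Add(-4, -15)), 2) = Pow(Add(-31, -19), 2) = Pow(-50, 2) = 2500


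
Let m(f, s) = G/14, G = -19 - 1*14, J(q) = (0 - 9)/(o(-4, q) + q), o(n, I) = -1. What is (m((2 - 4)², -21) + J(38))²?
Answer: 1814409/268324 ≈ 6.7620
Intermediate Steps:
J(q) = -9/(-1 + q) (J(q) = (0 - 9)/(-1 + q) = -9/(-1 + q))
G = -33 (G = -19 - 14 = -33)
m(f, s) = -33/14
(m((2 - 4)², -21) + J(38))² = (-33/14 - 9/(-1 + 38))² = (-33/14 - 9/37)² = (-1347/518)² = 1814409/268324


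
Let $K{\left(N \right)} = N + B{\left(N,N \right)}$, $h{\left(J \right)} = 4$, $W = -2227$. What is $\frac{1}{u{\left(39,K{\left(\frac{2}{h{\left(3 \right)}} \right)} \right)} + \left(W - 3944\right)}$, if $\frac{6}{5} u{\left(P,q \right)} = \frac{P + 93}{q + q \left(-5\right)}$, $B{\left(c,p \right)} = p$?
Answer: $- \frac{2}{12397} \approx -0.00016133$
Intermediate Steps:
$K{\left(N \right)} = 2 N$ ($K{\left(N \right)} = N + N = 2 N$)
$u{\left(P,q \right)} = - \frac{5 \left(93 + P\right)}{24 q}$ ($u{\left(P,q \right)} = \frac{5 \frac{P + 93}{q + q \left(-5\right)}}{6} = \frac{5 \frac{93 + P}{q - 5 q}}{6} = \frac{5 \frac{93 + P}{\left(-4\right) q}}{6} = \frac{5 \left(93 + P\right) \left(- \frac{1}{4 q}\right)}{6} = \frac{5 \left(- \frac{93 + P}{4 q}\right)}{6} = - \frac{5 \left(93 + P\right)}{24 q}$)
$\frac{1}{u{\left(39,K{\left(\frac{2}{h{\left(3 \right)}} \right)} \right)} + \left(W - 3944\right)} = \frac{1}{\frac{5 \left(-93 - 39\right)}{24 \cdot 2 \cdot \frac{2}{4}} - 6171} = \frac{1}{\frac{5 \left(-93 - 39\right)}{24 \cdot 2 \cdot 2 \cdot \frac{1}{4}} - 6171} = \frac{1}{\frac{5}{24} \frac{1}{2 \cdot \frac{1}{2}} \left(-132\right) - 6171} = \frac{1}{\frac{5}{24} \cdot 1^{-1} \left(-132\right) - 6171} = \frac{1}{\frac{5}{24} \cdot 1 \left(-132\right) - 6171} = \frac{1}{- \frac{55}{2} - 6171} = \frac{1}{- \frac{12397}{2}} = - \frac{2}{12397}$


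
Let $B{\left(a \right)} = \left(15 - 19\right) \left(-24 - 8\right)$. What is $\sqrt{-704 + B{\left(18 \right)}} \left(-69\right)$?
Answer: $- 1656 i \approx - 1656.0 i$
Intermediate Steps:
$B{\left(a \right)} = 128$ ($B{\left(a \right)} = \left(-4\right) \left(-32\right) = 128$)
$\sqrt{-704 + B{\left(18 \right)}} \left(-69\right) = \sqrt{-704 + 128} \left(-69\right) = \sqrt{-576} \left(-69\right) = 24 i \left(-69\right) = - 1656 i$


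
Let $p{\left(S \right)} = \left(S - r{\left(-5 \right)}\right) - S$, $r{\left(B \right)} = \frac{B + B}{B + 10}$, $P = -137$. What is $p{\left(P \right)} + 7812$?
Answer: $7814$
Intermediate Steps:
$r{\left(B \right)} = \frac{2 B}{10 + B}$
$p{\left(S \right)} = 2$ ($p{\left(S \right)} = \left(S - 2 \left(-5\right) \frac{1}{10 - 5}\right) - S = \left(S - 2 \left(-5\right) \frac{1}{5}\right) - S = \left(S - -2\right) - S = \left(S + 2\right) - S = \left(2 + S\right) - S = 2$)
$p{\left(P \right)} + 7812 = 2 + 7812 = 7814$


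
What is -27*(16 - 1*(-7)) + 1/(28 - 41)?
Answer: -8074/13 ≈ -621.08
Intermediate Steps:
-27*(16 - 1*(-7)) + 1/(28 - 41) = -27*(16 + 7) + 1/(-13) = -27*23 - 1/13 = -621 - 1/13 = -8074/13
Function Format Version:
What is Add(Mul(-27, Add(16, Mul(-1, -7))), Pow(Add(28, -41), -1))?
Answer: Rational(-8074, 13) ≈ -621.08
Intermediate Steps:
Add(Mul(-27, Add(16, Mul(-1, -7))), Pow(Add(28, -41), -1)) = Add(Mul(-27, Add(16, 7)), Pow(-13, -1)) = Add(Mul(-27, 23), Rational(-1, 13)) = Add(-621, Rational(-1, 13)) = Rational(-8074, 13)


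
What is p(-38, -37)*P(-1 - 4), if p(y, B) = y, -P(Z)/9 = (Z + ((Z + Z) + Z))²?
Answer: 136800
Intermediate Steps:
P(Z) = -144*Z² (P(Z) = -9*(Z + ((Z + Z) + Z))² = -9*(Z + (2*Z + Z))² = -9*(Z + 3*Z)² = -9*16*Z² = -144*Z²)
p(-38, -37)*P(-1 - 4) = -(-5472)*(-1 - 4)² = -(-5472)*(-5)² = -(-5472)*25 = -38*(-3600) = 136800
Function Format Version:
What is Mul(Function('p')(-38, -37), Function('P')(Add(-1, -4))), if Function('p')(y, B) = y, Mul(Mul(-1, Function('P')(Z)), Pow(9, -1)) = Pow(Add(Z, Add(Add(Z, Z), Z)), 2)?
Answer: 136800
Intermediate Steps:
Function('P')(Z) = Mul(-144, Pow(Z, 2)) (Function('P')(Z) = Mul(-9, Pow(Add(Z, Add(Add(Z, Z), Z)), 2)) = Mul(-9, Pow(Add(Z, Add(Mul(2, Z), Z)), 2)) = Mul(-9, Pow(Add(Z, Mul(3, Z)), 2)) = Mul(-9, Pow(Mul(4, Z), 2)) = Mul(-9, Mul(16, Pow(Z, 2))) = Mul(-144, Pow(Z, 2)))
Mul(Function('p')(-38, -37), Function('P')(Add(-1, -4))) = Mul(-38, Mul(-144, Pow(Add(-1, -4), 2))) = Mul(-38, Mul(-144, Pow(-5, 2))) = Mul(-38, Mul(-144, 25)) = Mul(-38, -3600) = 136800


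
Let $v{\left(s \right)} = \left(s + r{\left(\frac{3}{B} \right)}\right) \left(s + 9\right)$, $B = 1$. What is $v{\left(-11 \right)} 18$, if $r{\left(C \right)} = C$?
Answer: $288$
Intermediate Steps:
$v{\left(s \right)} = \left(3 + s\right) \left(9 + s\right)$ ($v{\left(s \right)} = \left(s + \frac{3}{1}\right) \left(s + 9\right) = \left(s + 3 \cdot 1\right) \left(9 + s\right) = \left(s + 3\right) \left(9 + s\right) = \left(3 + s\right) \left(9 + s\right)$)
$v{\left(-11 \right)} 18 = \left(27 + \left(-11\right)^{2} + 12 \left(-11\right)\right) 18 = \left(27 + 121 - 132\right) 18 = 16 \cdot 18 = 288$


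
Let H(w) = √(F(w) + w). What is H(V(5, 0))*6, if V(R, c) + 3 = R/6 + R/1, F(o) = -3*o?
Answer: 2*I*√51 ≈ 14.283*I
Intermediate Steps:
V(R, c) = -3 + 7*R/6 (V(R, c) = -3 + (R/6 + R/1) = -3 + (R*(⅙) + R*1) = -3 + (R/6 + R) = -3 + 7*R/6)
H(w) = √2*√(-w) (H(w) = √(-3*w + w) = √(-2*w) = √2*√(-w))
H(V(5, 0))*6 = (√2*√(-(-3 + (7/6)*5)))*6 = (√2*√(-(-3 + 35/6)))*6 = (√2*√(-1*17/6))*6 = (√2*√(-17/6))*6 = (√2*(I*√102/6))*6 = (I*√51/3)*6 = 2*I*√51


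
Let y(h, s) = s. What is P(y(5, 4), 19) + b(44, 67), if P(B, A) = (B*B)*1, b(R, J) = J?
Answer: 83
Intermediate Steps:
P(B, A) = B² (P(B, A) = B²*1 = B²)
P(y(5, 4), 19) + b(44, 67) = 4² + 67 = 16 + 67 = 83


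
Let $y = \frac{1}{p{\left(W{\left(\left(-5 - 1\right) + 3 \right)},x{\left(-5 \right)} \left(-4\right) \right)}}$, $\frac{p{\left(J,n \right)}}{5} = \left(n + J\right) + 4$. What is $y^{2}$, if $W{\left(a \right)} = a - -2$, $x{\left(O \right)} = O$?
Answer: $\frac{1}{13225} \approx 7.5614 \cdot 10^{-5}$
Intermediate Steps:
$W{\left(a \right)} = 2 + a$ ($W{\left(a \right)} = a + 2 = 2 + a$)
$p{\left(J,n \right)} = 20 + 5 J + 5 n$ ($p{\left(J,n \right)} = 5 \left(\left(n + J\right) + 4\right) = 5 \left(\left(J + n\right) + 4\right) = 5 \left(4 + J + n\right) = 20 + 5 J + 5 n$)
$y = \frac{1}{115}$ ($y = \frac{1}{20 + 5 \left(2 + \left(\left(-5 - 1\right) + 3\right)\right) + 5 \left(\left(-5\right) \left(-4\right)\right)} = \frac{1}{20 + 5 \left(2 + \left(-6 + 3\right)\right) + 5 \cdot 20} = \frac{1}{20 + 5 \left(2 - 3\right) + 100} = \frac{1}{20 + 5 \left(-1\right) + 100} = \frac{1}{20 - 5 + 100} = \frac{1}{115} \approx 0.0086956$)
$y^{2} = \left(\frac{1}{115}\right)^{2} = \frac{1}{13225}$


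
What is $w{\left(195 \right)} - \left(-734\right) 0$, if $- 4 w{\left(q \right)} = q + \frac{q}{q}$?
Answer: $-49$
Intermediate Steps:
$w{\left(q \right)} = - \frac{1}{4} - \frac{q}{4}$ ($w{\left(q \right)} = - \frac{q + \frac{q}{q}}{4} = - \frac{q + 1}{4} = - \frac{1 + q}{4} = - \frac{1}{4} - \frac{q}{4}$)
$w{\left(195 \right)} - \left(-734\right) 0 = \left(- \frac{1}{4} - \frac{195}{4}\right) - \left(-734\right) 0 = \left(- \frac{1}{4} - \frac{195}{4}\right) - 0 = -49 + 0 = -49$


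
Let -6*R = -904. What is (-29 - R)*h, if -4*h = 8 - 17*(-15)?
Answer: 141757/12 ≈ 11813.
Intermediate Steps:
R = 452/3 (R = -⅙*(-904) = 452/3 ≈ 150.67)
h = -263/4 (h = -(8 - 17*(-15))/4 = -(8 + 255)/4 = -¼*263 = -263/4 ≈ -65.750)
(-29 - R)*h = (-29 - 1*452/3)*(-263/4) = (-29 - 452/3)*(-263/4) = -539/3*(-263/4) = 141757/12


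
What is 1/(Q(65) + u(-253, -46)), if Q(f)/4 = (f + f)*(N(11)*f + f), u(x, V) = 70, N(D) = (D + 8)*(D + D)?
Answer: 1/14162270 ≈ 7.0610e-8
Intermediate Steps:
N(D) = 2*D*(8 + D) (N(D) = (8 + D)*(2*D) = 2*D*(8 + D))
Q(f) = 3352*f**2 (Q(f) = 4*((f + f)*((2*11*(8 + 11))*f + f)) = 4*((2*f)*((2*11*19)*f + f)) = 4*((2*f)*(418*f + f)) = 4*((2*f)*(419*f)) = 4*(838*f**2) = 3352*f**2)
1/(Q(65) + u(-253, -46)) = 1/(3352*65**2 + 70) = 1/(3352*4225 + 70) = 1/(14162200 + 70) = 1/14162270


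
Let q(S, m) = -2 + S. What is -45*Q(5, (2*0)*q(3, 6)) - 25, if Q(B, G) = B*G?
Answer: -25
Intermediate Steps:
-45*Q(5, (2*0)*q(3, 6)) - 25 = -225*(2*0)*(-2 + 3) - 25 = -225*0*1 - 25 = -225*0 - 25 = -45*0 - 25 = 0 - 25 = -25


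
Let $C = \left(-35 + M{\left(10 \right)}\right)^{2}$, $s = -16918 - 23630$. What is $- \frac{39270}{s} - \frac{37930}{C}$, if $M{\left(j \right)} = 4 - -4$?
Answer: $- \frac{251559635}{4926582} \approx -51.062$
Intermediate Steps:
$M{\left(j \right)} = 8$ ($M{\left(j \right)} = 4 + 4 = 8$)
$s = -40548$
$C = 729$ ($C = \left(-35 + 8\right)^{2} = \left(-27\right)^{2} = 729$)
$- \frac{39270}{s} - \frac{37930}{C} = - \frac{39270}{-40548} - \frac{37930}{729} = \left(-39270\right) \left(- \frac{1}{40548}\right) - \frac{37930}{729} = \frac{6545}{6758} - \frac{37930}{729} = - \frac{251559635}{4926582}$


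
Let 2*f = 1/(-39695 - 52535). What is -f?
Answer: 1/184460 ≈ 5.4212e-6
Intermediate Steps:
f = -1/184460 (f = 1/(2*(-39695 - 52535)) = (½)/(-92230) = (½)*(-1/92230) = -1/184460 ≈ -5.4212e-6)
-f = -1*(-1/184460) = 1/184460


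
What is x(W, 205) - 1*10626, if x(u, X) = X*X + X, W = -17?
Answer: 31604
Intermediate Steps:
x(u, X) = X + X² (x(u, X) = X² + X = X + X²)
x(W, 205) - 1*10626 = 205*(1 + 205) - 1*10626 = 205*206 - 10626 = 42230 - 10626 = 31604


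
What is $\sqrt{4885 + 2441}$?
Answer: $3 \sqrt{814} \approx 85.592$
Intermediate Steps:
$\sqrt{4885 + 2441} = \sqrt{7326} = 3 \sqrt{814}$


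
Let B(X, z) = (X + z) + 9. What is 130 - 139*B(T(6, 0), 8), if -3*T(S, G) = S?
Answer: -1955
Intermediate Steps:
T(S, G) = -S/3
B(X, z) = 9 + X + z
130 - 139*B(T(6, 0), 8) = 130 - 139*(9 - ⅓*6 + 8) = 130 - 139*(9 - 2 + 8) = 130 - 139*15 = 130 - 2085 = -1955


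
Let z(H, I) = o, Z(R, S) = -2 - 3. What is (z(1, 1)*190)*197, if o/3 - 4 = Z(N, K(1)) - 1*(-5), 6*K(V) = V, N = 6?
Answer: 449160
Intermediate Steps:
K(V) = V/6
Z(R, S) = -5
o = 12 (o = 12 + 3*(-5 - 1*(-5)) = 12 + 3*(-5 + 5) = 12 + 3*0 = 12 + 0 = 12)
z(H, I) = 12
(z(1, 1)*190)*197 = (12*190)*197 = 2280*197 = 449160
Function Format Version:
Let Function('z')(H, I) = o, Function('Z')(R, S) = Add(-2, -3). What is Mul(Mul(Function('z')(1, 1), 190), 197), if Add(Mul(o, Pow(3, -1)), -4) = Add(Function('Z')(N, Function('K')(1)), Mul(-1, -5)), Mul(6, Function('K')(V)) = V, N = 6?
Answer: 449160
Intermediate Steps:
Function('K')(V) = Mul(Rational(1, 6), V)
Function('Z')(R, S) = -5
o = 12 (o = Add(12, Mul(3, Add(-5, Mul(-1, -5)))) = Add(12, Mul(3, Add(-5, 5))) = Add(12, Mul(3, 0)) = Add(12, 0) = 12)
Function('z')(H, I) = 12
Mul(Mul(Function('z')(1, 1), 190), 197) = Mul(Mul(12, 190), 197) = Mul(2280, 197) = 449160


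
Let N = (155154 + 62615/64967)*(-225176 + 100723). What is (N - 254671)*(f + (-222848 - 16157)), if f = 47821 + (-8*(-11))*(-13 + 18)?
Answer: 34183964637020223952/9281 ≈ 3.6832e+15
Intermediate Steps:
N = -179211476084207/9281 (N = (155154 + 62615*(1/64967))*(-124453) = (155154 + 8945/9281)*(-124453) = (1439993219/9281)*(-124453) = -179211476084207/9281 ≈ -1.9309e+10)
f = 48261 (f = 47821 + 88*5 = 47821 + 440 = 48261)
(N - 254671)*(f + (-222848 - 16157)) = (-179211476084207/9281 - 254671)*(48261 + (-222848 - 16157)) = -179213839685758*(48261 - 239005)/9281 = -179213839685758/9281*(-190744) = 34183964637020223952/9281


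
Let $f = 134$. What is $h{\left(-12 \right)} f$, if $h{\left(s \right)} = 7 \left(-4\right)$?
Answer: $-3752$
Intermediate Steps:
$h{\left(s \right)} = -28$
$h{\left(-12 \right)} f = \left(-28\right) 134 = -3752$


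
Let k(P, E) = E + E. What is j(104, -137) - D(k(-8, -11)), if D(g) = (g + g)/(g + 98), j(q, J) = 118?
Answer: 2253/19 ≈ 118.58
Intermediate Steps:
k(P, E) = 2*E
D(g) = 2*g/(98 + g) (D(g) = (2*g)/(98 + g) = 2*g/(98 + g))
j(104, -137) - D(k(-8, -11)) = 118 - 2*2*(-11)/(98 + 2*(-11)) = 118 - 2*(-22)/(98 - 22) = 118 - 2*(-22)/76 = 118 - 1*(-11/19) = 118 + 11/19 = 2253/19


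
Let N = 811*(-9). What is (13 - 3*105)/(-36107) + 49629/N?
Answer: -596583335/87848331 ≈ -6.7911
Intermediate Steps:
N = -7299
(13 - 3*105)/(-36107) + 49629/N = (13 - 3*105)/(-36107) + 49629/(-7299) = (13 - 315)*(-1/36107) + 49629*(-1/7299) = -302*(-1/36107) - 16543/2433 = 302/36107 - 16543/2433 = -596583335/87848331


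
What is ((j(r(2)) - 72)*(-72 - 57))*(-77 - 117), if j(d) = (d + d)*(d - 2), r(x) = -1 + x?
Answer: -1851924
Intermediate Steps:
j(d) = 2*d*(-2 + d) (j(d) = (2*d)*(-2 + d) = 2*d*(-2 + d))
((j(r(2)) - 72)*(-72 - 57))*(-77 - 117) = ((2*(-1 + 2)*(-2 + (-1 + 2)) - 72)*(-72 - 57))*(-77 - 117) = ((2*1*(-2 + 1) - 72)*(-129))*(-194) = ((2*1*(-1) - 72)*(-129))*(-194) = ((-2 - 72)*(-129))*(-194) = -74*(-129)*(-194) = 9546*(-194) = -1851924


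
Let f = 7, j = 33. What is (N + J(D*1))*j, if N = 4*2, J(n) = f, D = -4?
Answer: 495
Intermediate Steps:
J(n) = 7
N = 8
(N + J(D*1))*j = (8 + 7)*33 = 15*33 = 495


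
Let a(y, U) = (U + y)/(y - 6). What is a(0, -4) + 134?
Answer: 404/3 ≈ 134.67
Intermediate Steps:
a(y, U) = (U + y)/(-6 + y)
a(0, -4) + 134 = (-4 + 0)/(-6 + 0) + 134 = -4/(-6) + 134 = -⅙*(-4) + 134 = ⅔ + 134 = 404/3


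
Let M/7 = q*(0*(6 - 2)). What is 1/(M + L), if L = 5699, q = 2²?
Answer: 1/5699 ≈ 0.00017547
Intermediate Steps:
q = 4
M = 0 (M = 7*(4*(0*(6 - 2))) = 7*(4*(0*4)) = 7*(4*0) = 7*0 = 0)
1/(M + L) = 1/(0 + 5699) = 1/5699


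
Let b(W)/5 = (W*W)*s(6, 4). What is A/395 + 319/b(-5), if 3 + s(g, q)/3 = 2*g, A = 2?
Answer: 26551/266625 ≈ 0.099582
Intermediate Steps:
s(g, q) = -9 + 6*g (s(g, q) = -9 + 3*(2*g) = -9 + 6*g)
b(W) = 135*W² (b(W) = 5*((W*W)*(-9 + 6*6)) = 5*(W²*(-9 + 36)) = 5*(W²*27) = 5*(27*W²) = 135*W²)
A/395 + 319/b(-5) = 2/395 + 319/((135*(-5)²)) = 2*(1/395) + 319/((135*25)) = 2/395 + 319/3375 = 26551/266625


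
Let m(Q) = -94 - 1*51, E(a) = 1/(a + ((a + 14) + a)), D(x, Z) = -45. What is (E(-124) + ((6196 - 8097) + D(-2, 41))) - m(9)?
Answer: -644759/358 ≈ -1801.0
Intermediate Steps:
E(a) = 1/(14 + 3*a) (E(a) = 1/(a + ((14 + a) + a)) = 1/(a + (14 + 2*a)) = 1/(14 + 3*a))
m(Q) = -145 (m(Q) = -94 - 51 = -145)
(E(-124) + ((6196 - 8097) + D(-2, 41))) - m(9) = (1/(14 + 3*(-124)) + ((6196 - 8097) - 45)) - 1*(-145) = (1/(14 - 372) + (-1901 - 45)) + 145 = (1/(-358) - 1946) + 145 = (-1/358 - 1946) + 145 = -696669/358 + 145 = -644759/358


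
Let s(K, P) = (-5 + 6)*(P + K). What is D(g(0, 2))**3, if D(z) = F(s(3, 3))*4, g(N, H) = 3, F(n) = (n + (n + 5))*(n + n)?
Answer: 543338496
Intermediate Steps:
s(K, P) = K + P (s(K, P) = 1*(K + P) = K + P)
F(n) = 2*n*(5 + 2*n) (F(n) = (n + (5 + n))*(2*n) = (5 + 2*n)*(2*n) = 2*n*(5 + 2*n))
D(z) = 816 (D(z) = (2*(3 + 3)*(5 + 2*(3 + 3)))*4 = (2*6*(5 + 2*6))*4 = (2*6*(5 + 12))*4 = (2*6*17)*4 = 204*4 = 816)
D(g(0, 2))**3 = 816**3 = 543338496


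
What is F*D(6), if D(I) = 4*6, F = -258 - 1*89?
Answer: -8328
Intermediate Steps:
F = -347 (F = -258 - 89 = -347)
D(I) = 24
F*D(6) = -347*24 = -8328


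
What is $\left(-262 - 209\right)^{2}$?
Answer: $221841$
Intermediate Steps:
$\left(-262 - 209\right)^{2} = \left(-471\right)^{2} = 221841$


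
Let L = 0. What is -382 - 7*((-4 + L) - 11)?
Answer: -277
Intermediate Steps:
-382 - 7*((-4 + L) - 11) = -382 - 7*((-4 + 0) - 11) = -382 - 7*(-4 - 11) = -382 - 7*(-15) = -382 - 1*(-105) = -382 + 105 = -277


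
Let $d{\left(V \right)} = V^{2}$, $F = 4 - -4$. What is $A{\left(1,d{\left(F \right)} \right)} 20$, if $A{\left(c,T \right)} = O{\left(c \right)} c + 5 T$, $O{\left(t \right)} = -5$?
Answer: $6300$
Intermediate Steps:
$F = 8$ ($F = 4 + 4 = 8$)
$A{\left(c,T \right)} = - 5 c + 5 T$
$A{\left(1,d{\left(F \right)} \right)} 20 = \left(\left(-5\right) 1 + 5 \cdot 8^{2}\right) 20 = \left(-5 + 5 \cdot 64\right) 20 = \left(-5 + 320\right) 20 = 315 \cdot 20 = 6300$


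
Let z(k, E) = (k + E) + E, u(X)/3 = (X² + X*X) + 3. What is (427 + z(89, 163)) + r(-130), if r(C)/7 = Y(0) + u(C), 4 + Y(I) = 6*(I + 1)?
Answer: 710719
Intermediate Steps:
Y(I) = 2 + 6*I (Y(I) = -4 + 6*(I + 1) = -4 + 6*(1 + I) = -4 + (6 + 6*I) = 2 + 6*I)
u(X) = 9 + 6*X² (u(X) = 3*((X² + X*X) + 3) = 3*((X² + X²) + 3) = 3*(2*X² + 3) = 3*(3 + 2*X²) = 9 + 6*X²)
z(k, E) = k + 2*E (z(k, E) = (E + k) + E = k + 2*E)
r(C) = 77 + 42*C² (r(C) = 7*((2 + 6*0) + (9 + 6*C²)) = 7*((2 + 0) + (9 + 6*C²)) = 7*(2 + (9 + 6*C²)) = 7*(11 + 6*C²) = 77 + 42*C²)
(427 + z(89, 163)) + r(-130) = (427 + (89 + 2*163)) + (77 + 42*(-130)²) = (427 + (89 + 326)) + (77 + 42*16900) = (427 + 415) + (77 + 709800) = 842 + 709877 = 710719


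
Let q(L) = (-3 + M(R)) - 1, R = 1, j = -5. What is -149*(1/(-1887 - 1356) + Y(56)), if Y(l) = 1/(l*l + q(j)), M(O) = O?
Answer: -16390/10160319 ≈ -0.0016131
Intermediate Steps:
q(L) = -3 (q(L) = (-3 + 1) - 1 = -2 - 1 = -3)
Y(l) = 1/(-3 + l²) (Y(l) = 1/(l*l - 3) = 1/(l² - 3) = 1/(-3 + l²))
-149*(1/(-1887 - 1356) + Y(56)) = -149*(1/(-1887 - 1356) + 1/(-3 + 56²)) = -149*(1/(-3243) + 1/(-3 + 3136)) = -149*(-1/3243 + 1/3133) = -149*110/10160319 = -16390/10160319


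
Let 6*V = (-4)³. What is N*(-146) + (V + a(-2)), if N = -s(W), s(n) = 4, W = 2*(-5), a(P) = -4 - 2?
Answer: 1702/3 ≈ 567.33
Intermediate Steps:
a(P) = -6
W = -10
V = -32/3 (V = (⅙)*(-4)³ = (⅙)*(-64) = -32/3 ≈ -10.667)
N = -4 (N = -1*4 = -4)
N*(-146) + (V + a(-2)) = -4*(-146) + (-32/3 - 6) = 584 - 50/3 = 1702/3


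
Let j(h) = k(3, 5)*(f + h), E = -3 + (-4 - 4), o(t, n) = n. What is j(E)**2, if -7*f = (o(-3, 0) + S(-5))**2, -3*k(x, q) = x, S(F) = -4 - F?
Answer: 6084/49 ≈ 124.16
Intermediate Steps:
k(x, q) = -x/3
f = -1/7 (f = -(0 + (-4 - 1*(-5)))**2/7 = -(0 + (-4 + 5))**2/7 = -(0 + 1)**2/7 = -1/7*1**2 = -1/7*1 = -1/7 ≈ -0.14286)
E = -11 (E = -3 - 8 = -11)
j(h) = 1/7 - h (j(h) = (-1/3*3)*(-1/7 + h) = -(-1/7 + h) = 1/7 - h)
j(E)**2 = (1/7 - 1*(-11))**2 = (1/7 + 11)**2 = (78/7)**2 = 6084/49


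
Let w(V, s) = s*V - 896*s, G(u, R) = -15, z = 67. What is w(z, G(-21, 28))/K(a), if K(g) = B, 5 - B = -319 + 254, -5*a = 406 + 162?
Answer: 2487/14 ≈ 177.64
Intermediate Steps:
w(V, s) = -896*s + V*s (w(V, s) = V*s - 896*s = -896*s + V*s)
a = -568/5 (a = -(406 + 162)/5 = -⅕*568 = -568/5 ≈ -113.60)
B = 70 (B = 5 - (-319 + 254) = 5 - 1*(-65) = 5 + 65 = 70)
K(g) = 70
w(z, G(-21, 28))/K(a) = -15*(-896 + 67)/70 = -15*(-829)*(1/70) = 12435*(1/70) = 2487/14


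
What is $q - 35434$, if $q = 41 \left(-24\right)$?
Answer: $-36418$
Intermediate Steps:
$q = -984$
$q - 35434 = -984 - 35434 = -36418$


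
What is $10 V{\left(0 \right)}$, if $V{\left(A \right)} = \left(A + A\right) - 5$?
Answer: $-50$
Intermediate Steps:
$V{\left(A \right)} = -5 + 2 A$ ($V{\left(A \right)} = 2 A - 5 = -5 + 2 A$)
$10 V{\left(0 \right)} = 10 \left(-5 + 2 \cdot 0\right) = 10 \left(-5 + 0\right) = 10 \left(-5\right) = -50$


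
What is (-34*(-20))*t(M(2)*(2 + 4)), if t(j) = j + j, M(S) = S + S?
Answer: 32640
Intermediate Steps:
M(S) = 2*S
t(j) = 2*j
(-34*(-20))*t(M(2)*(2 + 4)) = (-34*(-20))*(2*((2*2)*(2 + 4))) = 680*(2*(4*6)) = 680*(2*24) = 680*48 = 32640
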